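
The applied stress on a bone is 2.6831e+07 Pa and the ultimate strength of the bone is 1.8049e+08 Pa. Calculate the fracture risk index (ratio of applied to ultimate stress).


FRI = applied / ultimate
FRI = 2.6831e+07 / 1.8049e+08
FRI = 0.1487


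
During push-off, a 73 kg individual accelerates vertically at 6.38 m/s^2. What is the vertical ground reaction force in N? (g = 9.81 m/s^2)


GRF = m * (g + a)
GRF = 73 * (9.81 + 6.38)
GRF = 73 * 16.1900
GRF = 1181.8700


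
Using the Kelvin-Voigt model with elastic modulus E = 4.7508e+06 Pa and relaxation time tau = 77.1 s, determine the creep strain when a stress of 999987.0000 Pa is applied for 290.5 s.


epsilon(t) = (sigma/E) * (1 - exp(-t/tau))
sigma/E = 999987.0000 / 4.7508e+06 = 0.2105
exp(-t/tau) = exp(-290.5 / 77.1) = 0.0231
epsilon = 0.2105 * (1 - 0.0231)
epsilon = 0.2056


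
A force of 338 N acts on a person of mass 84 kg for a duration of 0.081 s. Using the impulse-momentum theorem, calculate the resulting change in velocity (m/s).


J = F * dt = 338 * 0.081 = 27.3780 N*s
delta_v = J / m
delta_v = 27.3780 / 84
delta_v = 0.3259


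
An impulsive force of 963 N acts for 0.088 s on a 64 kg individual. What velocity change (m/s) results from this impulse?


J = F * dt = 963 * 0.088 = 84.7440 N*s
delta_v = J / m
delta_v = 84.7440 / 64
delta_v = 1.3241


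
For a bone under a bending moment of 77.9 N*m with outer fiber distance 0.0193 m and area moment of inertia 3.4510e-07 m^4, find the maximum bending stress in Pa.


sigma = M * c / I
sigma = 77.9 * 0.0193 / 3.4510e-07
M * c = 1.5035
sigma = 4.3566e+06


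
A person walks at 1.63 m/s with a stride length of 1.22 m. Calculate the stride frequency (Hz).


f = v / stride_length
f = 1.63 / 1.22
f = 1.3361


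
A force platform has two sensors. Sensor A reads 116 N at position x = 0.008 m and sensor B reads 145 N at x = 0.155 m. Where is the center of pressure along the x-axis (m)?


COP_x = (F1*x1 + F2*x2) / (F1 + F2)
COP_x = (116*0.008 + 145*0.155) / (116 + 145)
Numerator = 23.4030
Denominator = 261
COP_x = 0.0897


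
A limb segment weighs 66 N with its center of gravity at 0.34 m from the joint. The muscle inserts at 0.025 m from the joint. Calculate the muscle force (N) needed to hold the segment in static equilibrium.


F_muscle = W * d_load / d_muscle
F_muscle = 66 * 0.34 / 0.025
Numerator = 22.4400
F_muscle = 897.6000


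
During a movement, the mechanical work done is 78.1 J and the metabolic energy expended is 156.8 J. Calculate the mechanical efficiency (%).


eta = (W_mech / E_meta) * 100
eta = (78.1 / 156.8) * 100
ratio = 0.4981
eta = 49.8087


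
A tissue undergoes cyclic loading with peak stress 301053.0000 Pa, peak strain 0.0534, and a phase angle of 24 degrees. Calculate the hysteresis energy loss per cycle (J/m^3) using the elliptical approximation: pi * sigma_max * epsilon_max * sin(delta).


E_loss = pi * sigma_max * epsilon_max * sin(delta)
delta = 24 deg = 0.4189 rad
sin(delta) = 0.4067
E_loss = pi * 301053.0000 * 0.0534 * 0.4067
E_loss = 20542.2206


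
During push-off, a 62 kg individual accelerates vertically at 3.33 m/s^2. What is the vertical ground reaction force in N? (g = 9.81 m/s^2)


GRF = m * (g + a)
GRF = 62 * (9.81 + 3.33)
GRF = 62 * 13.1400
GRF = 814.6800


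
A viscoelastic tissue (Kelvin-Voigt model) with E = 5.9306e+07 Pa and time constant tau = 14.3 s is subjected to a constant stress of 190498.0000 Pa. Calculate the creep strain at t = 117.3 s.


epsilon(t) = (sigma/E) * (1 - exp(-t/tau))
sigma/E = 190498.0000 / 5.9306e+07 = 0.0032
exp(-t/tau) = exp(-117.3 / 14.3) = 2.7389e-04
epsilon = 0.0032 * (1 - 2.7389e-04)
epsilon = 0.0032


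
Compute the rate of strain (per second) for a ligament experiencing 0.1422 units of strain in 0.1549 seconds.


strain_rate = delta_strain / delta_t
strain_rate = 0.1422 / 0.1549
strain_rate = 0.9180


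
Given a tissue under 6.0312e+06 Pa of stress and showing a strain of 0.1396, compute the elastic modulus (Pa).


E = stress / strain
E = 6.0312e+06 / 0.1396
E = 4.3203e+07


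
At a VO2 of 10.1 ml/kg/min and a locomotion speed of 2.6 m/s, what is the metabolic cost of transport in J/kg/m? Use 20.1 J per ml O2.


Power per kg = VO2 * 20.1 / 60
Power per kg = 10.1 * 20.1 / 60 = 3.3835 W/kg
Cost = power_per_kg / speed
Cost = 3.3835 / 2.6
Cost = 1.3013


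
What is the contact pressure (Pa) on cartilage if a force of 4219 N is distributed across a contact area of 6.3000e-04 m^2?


P = F / A
P = 4219 / 6.3000e-04
P = 6.6968e+06


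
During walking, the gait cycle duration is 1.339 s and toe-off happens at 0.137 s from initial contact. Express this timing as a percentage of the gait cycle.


pct = (event_time / cycle_time) * 100
pct = (0.137 / 1.339) * 100
ratio = 0.1023
pct = 10.2315


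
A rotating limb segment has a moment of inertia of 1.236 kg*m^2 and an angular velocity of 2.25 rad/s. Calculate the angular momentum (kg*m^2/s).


L = I * omega
L = 1.236 * 2.25
L = 2.7810


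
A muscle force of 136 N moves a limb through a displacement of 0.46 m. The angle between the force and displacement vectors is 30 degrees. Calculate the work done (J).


W = F * d * cos(theta)
theta = 30 deg = 0.5236 rad
cos(theta) = 0.8660
W = 136 * 0.46 * 0.8660
W = 54.1785


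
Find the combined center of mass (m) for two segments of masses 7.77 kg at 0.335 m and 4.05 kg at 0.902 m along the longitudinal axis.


COM = (m1*x1 + m2*x2) / (m1 + m2)
COM = (7.77*0.335 + 4.05*0.902) / (7.77 + 4.05)
Numerator = 6.2561
Denominator = 11.8200
COM = 0.5293


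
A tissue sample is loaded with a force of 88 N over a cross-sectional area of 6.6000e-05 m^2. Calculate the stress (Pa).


stress = F / A
stress = 88 / 6.6000e-05
stress = 1.3333e+06


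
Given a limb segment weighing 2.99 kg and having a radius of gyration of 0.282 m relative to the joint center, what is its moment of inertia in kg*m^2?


I = m * k^2
I = 2.99 * 0.282^2
k^2 = 0.0795
I = 0.2378


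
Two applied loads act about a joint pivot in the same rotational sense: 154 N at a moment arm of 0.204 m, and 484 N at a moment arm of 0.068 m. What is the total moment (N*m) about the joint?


M = F1 * d1 + F2 * d2
M = 154 * 0.204 + 484 * 0.068
M = 31.4160 + 32.9120
M = 64.3280


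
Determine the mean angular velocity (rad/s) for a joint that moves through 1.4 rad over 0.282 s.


omega = delta_theta / delta_t
omega = 1.4 / 0.282
omega = 4.9645


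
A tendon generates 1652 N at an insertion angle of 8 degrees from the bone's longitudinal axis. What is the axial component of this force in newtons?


F_eff = F_tendon * cos(theta)
theta = 8 deg = 0.1396 rad
cos(theta) = 0.9903
F_eff = 1652 * 0.9903
F_eff = 1635.9228


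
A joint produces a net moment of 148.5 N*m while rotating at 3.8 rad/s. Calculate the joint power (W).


P = M * omega
P = 148.5 * 3.8
P = 564.3000


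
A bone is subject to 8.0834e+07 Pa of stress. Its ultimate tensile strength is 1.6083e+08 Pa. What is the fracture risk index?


FRI = applied / ultimate
FRI = 8.0834e+07 / 1.6083e+08
FRI = 0.5026


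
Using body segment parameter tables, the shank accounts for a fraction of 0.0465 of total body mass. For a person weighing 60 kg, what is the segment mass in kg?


m_segment = body_mass * fraction
m_segment = 60 * 0.0465
m_segment = 2.7900


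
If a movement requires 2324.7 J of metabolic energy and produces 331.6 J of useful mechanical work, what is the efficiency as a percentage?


eta = (W_mech / E_meta) * 100
eta = (331.6 / 2324.7) * 100
ratio = 0.1426
eta = 14.2642


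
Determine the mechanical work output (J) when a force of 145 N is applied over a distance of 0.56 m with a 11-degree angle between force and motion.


W = F * d * cos(theta)
theta = 11 deg = 0.1920 rad
cos(theta) = 0.9816
W = 145 * 0.56 * 0.9816
W = 79.7081


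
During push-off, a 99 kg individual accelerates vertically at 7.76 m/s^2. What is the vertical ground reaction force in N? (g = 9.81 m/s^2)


GRF = m * (g + a)
GRF = 99 * (9.81 + 7.76)
GRF = 99 * 17.5700
GRF = 1739.4300


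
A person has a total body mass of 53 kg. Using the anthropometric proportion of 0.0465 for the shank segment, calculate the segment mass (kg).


m_segment = body_mass * fraction
m_segment = 53 * 0.0465
m_segment = 2.4645


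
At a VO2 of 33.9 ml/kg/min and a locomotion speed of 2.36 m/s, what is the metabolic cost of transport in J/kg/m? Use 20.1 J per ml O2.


Power per kg = VO2 * 20.1 / 60
Power per kg = 33.9 * 20.1 / 60 = 11.3565 W/kg
Cost = power_per_kg / speed
Cost = 11.3565 / 2.36
Cost = 4.8121


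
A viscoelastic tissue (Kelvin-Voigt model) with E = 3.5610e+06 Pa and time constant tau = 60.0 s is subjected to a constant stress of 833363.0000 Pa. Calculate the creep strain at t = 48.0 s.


epsilon(t) = (sigma/E) * (1 - exp(-t/tau))
sigma/E = 833363.0000 / 3.5610e+06 = 0.2340
exp(-t/tau) = exp(-48.0 / 60.0) = 0.4493
epsilon = 0.2340 * (1 - 0.4493)
epsilon = 0.1289


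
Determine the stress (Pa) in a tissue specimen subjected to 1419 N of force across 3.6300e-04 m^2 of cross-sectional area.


stress = F / A
stress = 1419 / 3.6300e-04
stress = 3.9091e+06


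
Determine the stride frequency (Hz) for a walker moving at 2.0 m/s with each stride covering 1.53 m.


f = v / stride_length
f = 2.0 / 1.53
f = 1.3072


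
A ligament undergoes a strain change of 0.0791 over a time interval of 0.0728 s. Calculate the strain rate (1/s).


strain_rate = delta_strain / delta_t
strain_rate = 0.0791 / 0.0728
strain_rate = 1.0865


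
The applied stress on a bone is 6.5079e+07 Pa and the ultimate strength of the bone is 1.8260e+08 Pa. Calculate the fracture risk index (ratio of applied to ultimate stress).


FRI = applied / ultimate
FRI = 6.5079e+07 / 1.8260e+08
FRI = 0.3564


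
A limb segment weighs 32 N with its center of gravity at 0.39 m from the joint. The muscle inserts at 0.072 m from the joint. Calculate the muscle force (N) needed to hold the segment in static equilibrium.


F_muscle = W * d_load / d_muscle
F_muscle = 32 * 0.39 / 0.072
Numerator = 12.4800
F_muscle = 173.3333


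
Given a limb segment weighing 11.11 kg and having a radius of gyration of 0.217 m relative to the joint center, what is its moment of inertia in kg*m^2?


I = m * k^2
I = 11.11 * 0.217^2
k^2 = 0.0471
I = 0.5232


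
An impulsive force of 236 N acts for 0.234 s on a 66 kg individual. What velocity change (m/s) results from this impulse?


J = F * dt = 236 * 0.234 = 55.2240 N*s
delta_v = J / m
delta_v = 55.2240 / 66
delta_v = 0.8367


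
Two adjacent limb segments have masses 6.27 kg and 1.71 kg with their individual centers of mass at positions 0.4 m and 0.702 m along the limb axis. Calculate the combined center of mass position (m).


COM = (m1*x1 + m2*x2) / (m1 + m2)
COM = (6.27*0.4 + 1.71*0.702) / (6.27 + 1.71)
Numerator = 3.7084
Denominator = 7.9800
COM = 0.4647


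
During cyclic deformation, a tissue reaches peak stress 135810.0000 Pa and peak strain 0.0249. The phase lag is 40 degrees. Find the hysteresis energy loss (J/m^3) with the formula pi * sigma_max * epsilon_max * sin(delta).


E_loss = pi * sigma_max * epsilon_max * sin(delta)
delta = 40 deg = 0.6981 rad
sin(delta) = 0.6428
E_loss = pi * 135810.0000 * 0.0249 * 0.6428
E_loss = 6828.8640


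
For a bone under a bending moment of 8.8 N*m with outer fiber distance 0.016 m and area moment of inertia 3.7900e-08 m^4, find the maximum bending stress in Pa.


sigma = M * c / I
sigma = 8.8 * 0.016 / 3.7900e-08
M * c = 0.1408
sigma = 3.7150e+06


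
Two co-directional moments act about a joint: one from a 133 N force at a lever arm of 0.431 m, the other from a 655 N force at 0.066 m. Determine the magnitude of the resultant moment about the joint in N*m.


M = F1 * d1 + F2 * d2
M = 133 * 0.431 + 655 * 0.066
M = 57.3230 + 43.2300
M = 100.5530


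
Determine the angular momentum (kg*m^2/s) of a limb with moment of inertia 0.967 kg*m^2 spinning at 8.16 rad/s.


L = I * omega
L = 0.967 * 8.16
L = 7.8907


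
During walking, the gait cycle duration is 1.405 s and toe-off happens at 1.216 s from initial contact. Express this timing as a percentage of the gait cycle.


pct = (event_time / cycle_time) * 100
pct = (1.216 / 1.405) * 100
ratio = 0.8655
pct = 86.5480


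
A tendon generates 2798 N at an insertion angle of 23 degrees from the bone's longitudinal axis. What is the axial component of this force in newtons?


F_eff = F_tendon * cos(theta)
theta = 23 deg = 0.4014 rad
cos(theta) = 0.9205
F_eff = 2798 * 0.9205
F_eff = 2575.5726


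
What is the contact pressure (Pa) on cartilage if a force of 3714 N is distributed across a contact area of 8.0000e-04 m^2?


P = F / A
P = 3714 / 8.0000e-04
P = 4.6425e+06


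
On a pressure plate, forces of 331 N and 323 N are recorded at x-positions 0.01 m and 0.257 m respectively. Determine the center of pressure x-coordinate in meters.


COP_x = (F1*x1 + F2*x2) / (F1 + F2)
COP_x = (331*0.01 + 323*0.257) / (331 + 323)
Numerator = 86.3210
Denominator = 654
COP_x = 0.1320


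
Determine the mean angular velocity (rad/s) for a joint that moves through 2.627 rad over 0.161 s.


omega = delta_theta / delta_t
omega = 2.627 / 0.161
omega = 16.3168


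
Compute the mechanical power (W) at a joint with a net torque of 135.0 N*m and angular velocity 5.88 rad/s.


P = M * omega
P = 135.0 * 5.88
P = 793.8000


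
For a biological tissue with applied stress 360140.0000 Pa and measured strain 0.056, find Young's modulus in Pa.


E = stress / strain
E = 360140.0000 / 0.056
E = 6.4311e+06


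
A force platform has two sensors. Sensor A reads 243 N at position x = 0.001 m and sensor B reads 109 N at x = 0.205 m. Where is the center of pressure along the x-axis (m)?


COP_x = (F1*x1 + F2*x2) / (F1 + F2)
COP_x = (243*0.001 + 109*0.205) / (243 + 109)
Numerator = 22.5880
Denominator = 352
COP_x = 0.0642


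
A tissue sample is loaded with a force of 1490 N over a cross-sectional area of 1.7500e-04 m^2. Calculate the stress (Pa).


stress = F / A
stress = 1490 / 1.7500e-04
stress = 8.5143e+06


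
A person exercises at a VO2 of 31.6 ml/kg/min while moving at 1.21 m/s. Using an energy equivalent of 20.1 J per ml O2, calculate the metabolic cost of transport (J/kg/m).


Power per kg = VO2 * 20.1 / 60
Power per kg = 31.6 * 20.1 / 60 = 10.5860 W/kg
Cost = power_per_kg / speed
Cost = 10.5860 / 1.21
Cost = 8.7488


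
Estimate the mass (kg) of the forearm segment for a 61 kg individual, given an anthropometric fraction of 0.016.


m_segment = body_mass * fraction
m_segment = 61 * 0.016
m_segment = 0.9760


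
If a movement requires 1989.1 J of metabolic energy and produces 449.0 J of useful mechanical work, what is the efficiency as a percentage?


eta = (W_mech / E_meta) * 100
eta = (449.0 / 1989.1) * 100
ratio = 0.2257
eta = 22.5730


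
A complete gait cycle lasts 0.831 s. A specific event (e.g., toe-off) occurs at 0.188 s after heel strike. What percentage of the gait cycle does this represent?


pct = (event_time / cycle_time) * 100
pct = (0.188 / 0.831) * 100
ratio = 0.2262
pct = 22.6233


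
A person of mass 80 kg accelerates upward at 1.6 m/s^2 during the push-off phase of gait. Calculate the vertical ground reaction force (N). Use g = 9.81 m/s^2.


GRF = m * (g + a)
GRF = 80 * (9.81 + 1.6)
GRF = 80 * 11.4100
GRF = 912.8000


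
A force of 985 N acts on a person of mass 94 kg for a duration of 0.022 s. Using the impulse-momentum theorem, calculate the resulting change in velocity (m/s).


J = F * dt = 985 * 0.022 = 21.6700 N*s
delta_v = J / m
delta_v = 21.6700 / 94
delta_v = 0.2305


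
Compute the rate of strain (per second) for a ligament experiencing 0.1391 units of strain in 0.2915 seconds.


strain_rate = delta_strain / delta_t
strain_rate = 0.1391 / 0.2915
strain_rate = 0.4772


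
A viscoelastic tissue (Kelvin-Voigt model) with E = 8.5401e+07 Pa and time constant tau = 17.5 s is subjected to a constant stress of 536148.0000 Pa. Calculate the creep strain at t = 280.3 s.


epsilon(t) = (sigma/E) * (1 - exp(-t/tau))
sigma/E = 536148.0000 / 8.5401e+07 = 0.0063
exp(-t/tau) = exp(-280.3 / 17.5) = 1.1062e-07
epsilon = 0.0063 * (1 - 1.1062e-07)
epsilon = 0.0063


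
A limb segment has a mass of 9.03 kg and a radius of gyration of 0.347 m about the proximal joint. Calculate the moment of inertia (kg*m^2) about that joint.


I = m * k^2
I = 9.03 * 0.347^2
k^2 = 0.1204
I = 1.0873


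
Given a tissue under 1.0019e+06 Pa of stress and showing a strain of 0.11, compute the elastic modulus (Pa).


E = stress / strain
E = 1.0019e+06 / 0.11
E = 9.1082e+06


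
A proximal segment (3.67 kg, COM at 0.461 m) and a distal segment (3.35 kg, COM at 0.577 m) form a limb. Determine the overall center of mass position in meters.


COM = (m1*x1 + m2*x2) / (m1 + m2)
COM = (3.67*0.461 + 3.35*0.577) / (3.67 + 3.35)
Numerator = 3.6248
Denominator = 7.0200
COM = 0.5164


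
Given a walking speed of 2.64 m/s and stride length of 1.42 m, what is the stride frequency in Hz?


f = v / stride_length
f = 2.64 / 1.42
f = 1.8592


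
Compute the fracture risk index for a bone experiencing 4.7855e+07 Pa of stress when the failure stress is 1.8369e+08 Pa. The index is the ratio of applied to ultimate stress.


FRI = applied / ultimate
FRI = 4.7855e+07 / 1.8369e+08
FRI = 0.2605


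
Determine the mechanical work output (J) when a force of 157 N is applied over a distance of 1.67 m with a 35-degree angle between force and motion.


W = F * d * cos(theta)
theta = 35 deg = 0.6109 rad
cos(theta) = 0.8192
W = 157 * 1.67 * 0.8192
W = 214.7735


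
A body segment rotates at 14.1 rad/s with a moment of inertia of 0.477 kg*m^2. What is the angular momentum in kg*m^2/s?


L = I * omega
L = 0.477 * 14.1
L = 6.7257


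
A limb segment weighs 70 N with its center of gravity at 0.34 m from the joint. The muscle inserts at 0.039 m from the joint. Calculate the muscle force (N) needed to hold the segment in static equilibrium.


F_muscle = W * d_load / d_muscle
F_muscle = 70 * 0.34 / 0.039
Numerator = 23.8000
F_muscle = 610.2564


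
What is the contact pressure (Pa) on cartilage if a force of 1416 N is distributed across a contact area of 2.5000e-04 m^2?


P = F / A
P = 1416 / 2.5000e-04
P = 5.6640e+06


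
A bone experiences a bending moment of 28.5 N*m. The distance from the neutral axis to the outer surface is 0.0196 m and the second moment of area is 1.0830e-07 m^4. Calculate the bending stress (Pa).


sigma = M * c / I
sigma = 28.5 * 0.0196 / 1.0830e-07
M * c = 0.5586
sigma = 5.1579e+06


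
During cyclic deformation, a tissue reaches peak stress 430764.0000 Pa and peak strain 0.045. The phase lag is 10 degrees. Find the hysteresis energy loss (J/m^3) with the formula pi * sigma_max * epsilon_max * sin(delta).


E_loss = pi * sigma_max * epsilon_max * sin(delta)
delta = 10 deg = 0.1745 rad
sin(delta) = 0.1736
E_loss = pi * 430764.0000 * 0.045 * 0.1736
E_loss = 10574.7965


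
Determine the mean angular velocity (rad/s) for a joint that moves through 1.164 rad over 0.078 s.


omega = delta_theta / delta_t
omega = 1.164 / 0.078
omega = 14.9231


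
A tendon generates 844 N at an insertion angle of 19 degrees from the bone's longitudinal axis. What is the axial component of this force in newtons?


F_eff = F_tendon * cos(theta)
theta = 19 deg = 0.3316 rad
cos(theta) = 0.9455
F_eff = 844 * 0.9455
F_eff = 798.0177


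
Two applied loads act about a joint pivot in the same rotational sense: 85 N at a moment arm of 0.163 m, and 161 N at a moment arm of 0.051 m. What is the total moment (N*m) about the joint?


M = F1 * d1 + F2 * d2
M = 85 * 0.163 + 161 * 0.051
M = 13.8550 + 8.2110
M = 22.0660


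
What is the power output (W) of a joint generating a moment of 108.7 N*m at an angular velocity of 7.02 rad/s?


P = M * omega
P = 108.7 * 7.02
P = 763.0740


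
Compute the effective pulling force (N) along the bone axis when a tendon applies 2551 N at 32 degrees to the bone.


F_eff = F_tendon * cos(theta)
theta = 32 deg = 0.5585 rad
cos(theta) = 0.8480
F_eff = 2551 * 0.8480
F_eff = 2163.3707


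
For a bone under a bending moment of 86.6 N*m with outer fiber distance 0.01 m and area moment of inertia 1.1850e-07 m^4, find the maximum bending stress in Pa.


sigma = M * c / I
sigma = 86.6 * 0.01 / 1.1850e-07
M * c = 0.8660
sigma = 7.3080e+06


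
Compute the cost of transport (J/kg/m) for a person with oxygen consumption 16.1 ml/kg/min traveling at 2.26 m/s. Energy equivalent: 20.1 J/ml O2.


Power per kg = VO2 * 20.1 / 60
Power per kg = 16.1 * 20.1 / 60 = 5.3935 W/kg
Cost = power_per_kg / speed
Cost = 5.3935 / 2.26
Cost = 2.3865


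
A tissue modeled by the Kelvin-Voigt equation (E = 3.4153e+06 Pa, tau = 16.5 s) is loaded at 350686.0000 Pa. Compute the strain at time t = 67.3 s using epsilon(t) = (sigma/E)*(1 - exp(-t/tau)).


epsilon(t) = (sigma/E) * (1 - exp(-t/tau))
sigma/E = 350686.0000 / 3.4153e+06 = 0.1027
exp(-t/tau) = exp(-67.3 / 16.5) = 0.0169
epsilon = 0.1027 * (1 - 0.0169)
epsilon = 0.1009


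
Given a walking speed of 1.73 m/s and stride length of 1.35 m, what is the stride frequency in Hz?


f = v / stride_length
f = 1.73 / 1.35
f = 1.2815


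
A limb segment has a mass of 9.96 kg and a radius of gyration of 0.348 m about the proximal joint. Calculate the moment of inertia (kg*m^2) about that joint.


I = m * k^2
I = 9.96 * 0.348^2
k^2 = 0.1211
I = 1.2062


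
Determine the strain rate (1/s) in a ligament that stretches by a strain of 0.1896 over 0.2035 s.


strain_rate = delta_strain / delta_t
strain_rate = 0.1896 / 0.2035
strain_rate = 0.9317


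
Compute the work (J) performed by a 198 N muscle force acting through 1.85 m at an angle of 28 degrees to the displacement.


W = F * d * cos(theta)
theta = 28 deg = 0.4887 rad
cos(theta) = 0.8829
W = 198 * 1.85 * 0.8829
W = 323.4237


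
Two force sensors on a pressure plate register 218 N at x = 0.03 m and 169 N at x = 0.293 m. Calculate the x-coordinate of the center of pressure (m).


COP_x = (F1*x1 + F2*x2) / (F1 + F2)
COP_x = (218*0.03 + 169*0.293) / (218 + 169)
Numerator = 56.0570
Denominator = 387
COP_x = 0.1449


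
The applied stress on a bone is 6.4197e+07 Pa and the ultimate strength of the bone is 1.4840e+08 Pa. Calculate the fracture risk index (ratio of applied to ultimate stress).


FRI = applied / ultimate
FRI = 6.4197e+07 / 1.4840e+08
FRI = 0.4326


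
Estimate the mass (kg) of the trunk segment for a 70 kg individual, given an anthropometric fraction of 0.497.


m_segment = body_mass * fraction
m_segment = 70 * 0.497
m_segment = 34.7900


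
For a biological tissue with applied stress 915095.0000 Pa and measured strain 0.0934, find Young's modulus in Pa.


E = stress / strain
E = 915095.0000 / 0.0934
E = 9.7976e+06


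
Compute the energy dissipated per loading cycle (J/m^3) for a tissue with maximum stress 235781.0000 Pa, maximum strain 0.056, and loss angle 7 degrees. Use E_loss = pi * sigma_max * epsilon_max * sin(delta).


E_loss = pi * sigma_max * epsilon_max * sin(delta)
delta = 7 deg = 0.1222 rad
sin(delta) = 0.1219
E_loss = pi * 235781.0000 * 0.056 * 0.1219
E_loss = 5055.2330


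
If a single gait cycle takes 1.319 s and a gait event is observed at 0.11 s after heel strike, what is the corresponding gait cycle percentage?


pct = (event_time / cycle_time) * 100
pct = (0.11 / 1.319) * 100
ratio = 0.0834
pct = 8.3397


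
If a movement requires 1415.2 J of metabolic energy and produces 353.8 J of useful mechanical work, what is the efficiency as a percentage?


eta = (W_mech / E_meta) * 100
eta = (353.8 / 1415.2) * 100
ratio = 0.2500
eta = 25.0000


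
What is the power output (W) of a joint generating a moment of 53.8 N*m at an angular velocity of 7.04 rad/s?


P = M * omega
P = 53.8 * 7.04
P = 378.7520


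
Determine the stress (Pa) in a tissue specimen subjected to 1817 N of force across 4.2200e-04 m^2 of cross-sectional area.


stress = F / A
stress = 1817 / 4.2200e-04
stress = 4.3057e+06


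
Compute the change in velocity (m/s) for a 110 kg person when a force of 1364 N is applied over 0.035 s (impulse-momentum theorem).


J = F * dt = 1364 * 0.035 = 47.7400 N*s
delta_v = J / m
delta_v = 47.7400 / 110
delta_v = 0.4340


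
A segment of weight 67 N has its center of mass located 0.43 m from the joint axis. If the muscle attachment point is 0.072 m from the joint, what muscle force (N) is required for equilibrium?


F_muscle = W * d_load / d_muscle
F_muscle = 67 * 0.43 / 0.072
Numerator = 28.8100
F_muscle = 400.1389


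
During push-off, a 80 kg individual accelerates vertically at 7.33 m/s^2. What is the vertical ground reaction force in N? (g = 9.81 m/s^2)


GRF = m * (g + a)
GRF = 80 * (9.81 + 7.33)
GRF = 80 * 17.1400
GRF = 1371.2000


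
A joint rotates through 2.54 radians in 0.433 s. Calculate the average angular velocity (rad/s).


omega = delta_theta / delta_t
omega = 2.54 / 0.433
omega = 5.8661


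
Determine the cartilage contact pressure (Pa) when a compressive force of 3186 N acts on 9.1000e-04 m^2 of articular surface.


P = F / A
P = 3186 / 9.1000e-04
P = 3.5011e+06


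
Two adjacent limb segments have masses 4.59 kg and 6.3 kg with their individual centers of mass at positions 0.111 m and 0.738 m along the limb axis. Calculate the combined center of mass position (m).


COM = (m1*x1 + m2*x2) / (m1 + m2)
COM = (4.59*0.111 + 6.3*0.738) / (4.59 + 6.3)
Numerator = 5.1589
Denominator = 10.8900
COM = 0.4737


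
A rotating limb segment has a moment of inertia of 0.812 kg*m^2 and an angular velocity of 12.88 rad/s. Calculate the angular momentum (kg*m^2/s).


L = I * omega
L = 0.812 * 12.88
L = 10.4586


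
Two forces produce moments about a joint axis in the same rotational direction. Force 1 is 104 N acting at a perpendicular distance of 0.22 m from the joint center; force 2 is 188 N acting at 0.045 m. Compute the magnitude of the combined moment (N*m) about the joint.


M = F1 * d1 + F2 * d2
M = 104 * 0.22 + 188 * 0.045
M = 22.8800 + 8.4600
M = 31.3400


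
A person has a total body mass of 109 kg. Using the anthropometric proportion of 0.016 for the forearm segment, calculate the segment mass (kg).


m_segment = body_mass * fraction
m_segment = 109 * 0.016
m_segment = 1.7440


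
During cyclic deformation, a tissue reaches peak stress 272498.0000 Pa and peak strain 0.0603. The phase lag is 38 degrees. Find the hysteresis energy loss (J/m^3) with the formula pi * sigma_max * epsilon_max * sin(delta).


E_loss = pi * sigma_max * epsilon_max * sin(delta)
delta = 38 deg = 0.6632 rad
sin(delta) = 0.6157
E_loss = pi * 272498.0000 * 0.0603 * 0.6157
E_loss = 31781.3604


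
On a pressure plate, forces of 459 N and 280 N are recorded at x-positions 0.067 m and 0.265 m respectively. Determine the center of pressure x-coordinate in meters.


COP_x = (F1*x1 + F2*x2) / (F1 + F2)
COP_x = (459*0.067 + 280*0.265) / (459 + 280)
Numerator = 104.9530
Denominator = 739
COP_x = 0.1420


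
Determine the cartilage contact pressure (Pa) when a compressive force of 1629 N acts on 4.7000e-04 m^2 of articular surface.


P = F / A
P = 1629 / 4.7000e-04
P = 3.4660e+06


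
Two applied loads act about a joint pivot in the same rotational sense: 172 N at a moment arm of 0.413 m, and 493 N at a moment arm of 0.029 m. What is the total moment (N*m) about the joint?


M = F1 * d1 + F2 * d2
M = 172 * 0.413 + 493 * 0.029
M = 71.0360 + 14.2970
M = 85.3330


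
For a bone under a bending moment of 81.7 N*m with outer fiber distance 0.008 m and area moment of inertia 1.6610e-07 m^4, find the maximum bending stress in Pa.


sigma = M * c / I
sigma = 81.7 * 0.008 / 1.6610e-07
M * c = 0.6536
sigma = 3.9350e+06


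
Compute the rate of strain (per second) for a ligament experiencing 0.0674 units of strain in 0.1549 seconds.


strain_rate = delta_strain / delta_t
strain_rate = 0.0674 / 0.1549
strain_rate = 0.4351


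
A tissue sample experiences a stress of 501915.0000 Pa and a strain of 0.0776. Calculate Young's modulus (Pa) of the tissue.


E = stress / strain
E = 501915.0000 / 0.0776
E = 6.4680e+06


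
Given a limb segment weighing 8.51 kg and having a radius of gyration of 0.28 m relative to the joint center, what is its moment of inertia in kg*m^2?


I = m * k^2
I = 8.51 * 0.28^2
k^2 = 0.0784
I = 0.6672


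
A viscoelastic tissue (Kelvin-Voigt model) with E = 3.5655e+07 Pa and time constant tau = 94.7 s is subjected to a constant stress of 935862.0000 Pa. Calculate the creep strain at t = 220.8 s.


epsilon(t) = (sigma/E) * (1 - exp(-t/tau))
sigma/E = 935862.0000 / 3.5655e+07 = 0.0262
exp(-t/tau) = exp(-220.8 / 94.7) = 0.0971
epsilon = 0.0262 * (1 - 0.0971)
epsilon = 0.0237


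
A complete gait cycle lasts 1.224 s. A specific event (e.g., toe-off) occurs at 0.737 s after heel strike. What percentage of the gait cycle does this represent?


pct = (event_time / cycle_time) * 100
pct = (0.737 / 1.224) * 100
ratio = 0.6021
pct = 60.2124


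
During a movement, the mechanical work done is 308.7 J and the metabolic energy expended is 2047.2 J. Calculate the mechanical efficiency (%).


eta = (W_mech / E_meta) * 100
eta = (308.7 / 2047.2) * 100
ratio = 0.1508
eta = 15.0791


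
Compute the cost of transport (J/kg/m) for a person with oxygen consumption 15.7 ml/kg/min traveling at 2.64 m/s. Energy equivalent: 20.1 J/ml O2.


Power per kg = VO2 * 20.1 / 60
Power per kg = 15.7 * 20.1 / 60 = 5.2595 W/kg
Cost = power_per_kg / speed
Cost = 5.2595 / 2.64
Cost = 1.9922


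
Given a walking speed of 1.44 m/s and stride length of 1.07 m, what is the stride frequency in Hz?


f = v / stride_length
f = 1.44 / 1.07
f = 1.3458


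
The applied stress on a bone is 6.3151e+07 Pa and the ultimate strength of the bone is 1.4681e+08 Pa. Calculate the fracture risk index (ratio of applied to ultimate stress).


FRI = applied / ultimate
FRI = 6.3151e+07 / 1.4681e+08
FRI = 0.4302


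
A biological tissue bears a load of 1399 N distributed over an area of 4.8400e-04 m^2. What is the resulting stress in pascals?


stress = F / A
stress = 1399 / 4.8400e-04
stress = 2.8905e+06


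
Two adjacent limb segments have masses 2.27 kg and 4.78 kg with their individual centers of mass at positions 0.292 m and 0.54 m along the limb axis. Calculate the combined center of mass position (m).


COM = (m1*x1 + m2*x2) / (m1 + m2)
COM = (2.27*0.292 + 4.78*0.54) / (2.27 + 4.78)
Numerator = 3.2440
Denominator = 7.0500
COM = 0.4601


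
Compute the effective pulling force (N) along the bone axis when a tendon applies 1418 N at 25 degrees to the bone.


F_eff = F_tendon * cos(theta)
theta = 25 deg = 0.4363 rad
cos(theta) = 0.9063
F_eff = 1418 * 0.9063
F_eff = 1285.1444


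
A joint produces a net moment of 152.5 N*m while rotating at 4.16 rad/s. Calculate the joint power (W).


P = M * omega
P = 152.5 * 4.16
P = 634.4000


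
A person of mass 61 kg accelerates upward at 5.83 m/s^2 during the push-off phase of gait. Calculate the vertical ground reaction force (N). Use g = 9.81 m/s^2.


GRF = m * (g + a)
GRF = 61 * (9.81 + 5.83)
GRF = 61 * 15.6400
GRF = 954.0400


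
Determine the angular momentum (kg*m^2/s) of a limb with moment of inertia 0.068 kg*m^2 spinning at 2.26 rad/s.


L = I * omega
L = 0.068 * 2.26
L = 0.1537


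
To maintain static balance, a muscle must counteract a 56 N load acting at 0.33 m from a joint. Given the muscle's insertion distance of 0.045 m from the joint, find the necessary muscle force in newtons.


F_muscle = W * d_load / d_muscle
F_muscle = 56 * 0.33 / 0.045
Numerator = 18.4800
F_muscle = 410.6667


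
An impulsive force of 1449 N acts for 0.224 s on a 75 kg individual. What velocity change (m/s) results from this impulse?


J = F * dt = 1449 * 0.224 = 324.5760 N*s
delta_v = J / m
delta_v = 324.5760 / 75
delta_v = 4.3277


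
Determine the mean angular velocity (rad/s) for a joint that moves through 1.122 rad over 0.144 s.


omega = delta_theta / delta_t
omega = 1.122 / 0.144
omega = 7.7917


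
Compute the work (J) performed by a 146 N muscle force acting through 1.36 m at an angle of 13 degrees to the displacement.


W = F * d * cos(theta)
theta = 13 deg = 0.2269 rad
cos(theta) = 0.9744
W = 146 * 1.36 * 0.9744
W = 193.4709


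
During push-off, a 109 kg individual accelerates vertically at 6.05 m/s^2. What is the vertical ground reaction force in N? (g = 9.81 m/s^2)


GRF = m * (g + a)
GRF = 109 * (9.81 + 6.05)
GRF = 109 * 15.8600
GRF = 1728.7400


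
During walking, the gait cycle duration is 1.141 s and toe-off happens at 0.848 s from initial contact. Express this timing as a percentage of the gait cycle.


pct = (event_time / cycle_time) * 100
pct = (0.848 / 1.141) * 100
ratio = 0.7432
pct = 74.3208


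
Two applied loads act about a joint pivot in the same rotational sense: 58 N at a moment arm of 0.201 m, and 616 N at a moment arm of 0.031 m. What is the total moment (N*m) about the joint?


M = F1 * d1 + F2 * d2
M = 58 * 0.201 + 616 * 0.031
M = 11.6580 + 19.0960
M = 30.7540


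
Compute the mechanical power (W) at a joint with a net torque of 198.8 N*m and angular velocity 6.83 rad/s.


P = M * omega
P = 198.8 * 6.83
P = 1357.8040


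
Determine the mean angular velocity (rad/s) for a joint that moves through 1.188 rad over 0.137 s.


omega = delta_theta / delta_t
omega = 1.188 / 0.137
omega = 8.6715


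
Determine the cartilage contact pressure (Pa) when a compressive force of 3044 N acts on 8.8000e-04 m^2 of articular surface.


P = F / A
P = 3044 / 8.8000e-04
P = 3.4591e+06


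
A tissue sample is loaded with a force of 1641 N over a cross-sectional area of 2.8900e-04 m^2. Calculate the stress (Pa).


stress = F / A
stress = 1641 / 2.8900e-04
stress = 5.6782e+06


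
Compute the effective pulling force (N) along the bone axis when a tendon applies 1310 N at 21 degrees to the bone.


F_eff = F_tendon * cos(theta)
theta = 21 deg = 0.3665 rad
cos(theta) = 0.9336
F_eff = 1310 * 0.9336
F_eff = 1222.9904


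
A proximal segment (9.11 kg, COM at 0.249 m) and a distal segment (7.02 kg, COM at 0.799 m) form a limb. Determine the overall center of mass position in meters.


COM = (m1*x1 + m2*x2) / (m1 + m2)
COM = (9.11*0.249 + 7.02*0.799) / (9.11 + 7.02)
Numerator = 7.8774
Denominator = 16.1300
COM = 0.4884


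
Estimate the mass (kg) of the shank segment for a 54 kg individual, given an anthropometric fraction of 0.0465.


m_segment = body_mass * fraction
m_segment = 54 * 0.0465
m_segment = 2.5110


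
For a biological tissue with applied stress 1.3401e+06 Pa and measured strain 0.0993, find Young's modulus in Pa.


E = stress / strain
E = 1.3401e+06 / 0.0993
E = 1.3495e+07


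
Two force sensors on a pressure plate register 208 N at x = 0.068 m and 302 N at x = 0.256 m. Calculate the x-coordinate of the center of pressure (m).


COP_x = (F1*x1 + F2*x2) / (F1 + F2)
COP_x = (208*0.068 + 302*0.256) / (208 + 302)
Numerator = 91.4560
Denominator = 510
COP_x = 0.1793


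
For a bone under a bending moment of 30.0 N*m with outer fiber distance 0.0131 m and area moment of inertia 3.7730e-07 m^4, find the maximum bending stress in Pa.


sigma = M * c / I
sigma = 30.0 * 0.0131 / 3.7730e-07
M * c = 0.3930
sigma = 1.0416e+06


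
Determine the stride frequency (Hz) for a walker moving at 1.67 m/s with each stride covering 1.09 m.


f = v / stride_length
f = 1.67 / 1.09
f = 1.5321


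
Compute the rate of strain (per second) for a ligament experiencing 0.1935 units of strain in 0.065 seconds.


strain_rate = delta_strain / delta_t
strain_rate = 0.1935 / 0.065
strain_rate = 2.9769


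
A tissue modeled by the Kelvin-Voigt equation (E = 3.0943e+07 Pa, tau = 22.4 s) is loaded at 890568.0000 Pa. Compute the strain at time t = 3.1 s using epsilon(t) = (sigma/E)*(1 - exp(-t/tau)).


epsilon(t) = (sigma/E) * (1 - exp(-t/tau))
sigma/E = 890568.0000 / 3.0943e+07 = 0.0288
exp(-t/tau) = exp(-3.1 / 22.4) = 0.8708
epsilon = 0.0288 * (1 - 0.8708)
epsilon = 0.0037


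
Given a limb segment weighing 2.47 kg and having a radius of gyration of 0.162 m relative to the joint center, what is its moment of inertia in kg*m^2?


I = m * k^2
I = 2.47 * 0.162^2
k^2 = 0.0262
I = 0.0648


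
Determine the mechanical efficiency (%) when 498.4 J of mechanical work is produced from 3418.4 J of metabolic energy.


eta = (W_mech / E_meta) * 100
eta = (498.4 / 3418.4) * 100
ratio = 0.1458
eta = 14.5799


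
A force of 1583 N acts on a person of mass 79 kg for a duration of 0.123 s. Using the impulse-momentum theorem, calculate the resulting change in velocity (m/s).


J = F * dt = 1583 * 0.123 = 194.7090 N*s
delta_v = J / m
delta_v = 194.7090 / 79
delta_v = 2.4647


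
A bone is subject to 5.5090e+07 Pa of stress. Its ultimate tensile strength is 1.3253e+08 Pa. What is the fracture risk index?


FRI = applied / ultimate
FRI = 5.5090e+07 / 1.3253e+08
FRI = 0.4157


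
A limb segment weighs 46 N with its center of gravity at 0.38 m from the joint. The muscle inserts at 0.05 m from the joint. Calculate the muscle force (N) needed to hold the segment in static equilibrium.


F_muscle = W * d_load / d_muscle
F_muscle = 46 * 0.38 / 0.05
Numerator = 17.4800
F_muscle = 349.6000


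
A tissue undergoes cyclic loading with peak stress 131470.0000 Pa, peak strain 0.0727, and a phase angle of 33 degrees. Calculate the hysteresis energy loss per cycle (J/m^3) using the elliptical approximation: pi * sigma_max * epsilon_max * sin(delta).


E_loss = pi * sigma_max * epsilon_max * sin(delta)
delta = 33 deg = 0.5760 rad
sin(delta) = 0.5446
E_loss = pi * 131470.0000 * 0.0727 * 0.5446
E_loss = 16353.8387


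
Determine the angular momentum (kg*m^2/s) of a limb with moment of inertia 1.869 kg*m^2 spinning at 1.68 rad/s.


L = I * omega
L = 1.869 * 1.68
L = 3.1399


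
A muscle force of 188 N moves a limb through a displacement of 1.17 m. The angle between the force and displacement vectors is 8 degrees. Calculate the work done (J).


W = F * d * cos(theta)
theta = 8 deg = 0.1396 rad
cos(theta) = 0.9903
W = 188 * 1.17 * 0.9903
W = 217.8194


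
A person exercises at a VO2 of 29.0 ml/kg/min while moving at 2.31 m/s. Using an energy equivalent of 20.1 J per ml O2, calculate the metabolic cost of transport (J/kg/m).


Power per kg = VO2 * 20.1 / 60
Power per kg = 29.0 * 20.1 / 60 = 9.7150 W/kg
Cost = power_per_kg / speed
Cost = 9.7150 / 2.31
Cost = 4.2056


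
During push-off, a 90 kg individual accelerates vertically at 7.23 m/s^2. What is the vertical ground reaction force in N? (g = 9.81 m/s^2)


GRF = m * (g + a)
GRF = 90 * (9.81 + 7.23)
GRF = 90 * 17.0400
GRF = 1533.6000


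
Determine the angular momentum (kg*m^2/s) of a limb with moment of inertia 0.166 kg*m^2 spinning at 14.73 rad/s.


L = I * omega
L = 0.166 * 14.73
L = 2.4452


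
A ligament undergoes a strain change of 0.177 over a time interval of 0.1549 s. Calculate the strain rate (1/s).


strain_rate = delta_strain / delta_t
strain_rate = 0.177 / 0.1549
strain_rate = 1.1427


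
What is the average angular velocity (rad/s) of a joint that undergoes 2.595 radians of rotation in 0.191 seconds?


omega = delta_theta / delta_t
omega = 2.595 / 0.191
omega = 13.5864


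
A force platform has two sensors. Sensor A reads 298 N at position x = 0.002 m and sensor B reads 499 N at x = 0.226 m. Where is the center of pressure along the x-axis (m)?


COP_x = (F1*x1 + F2*x2) / (F1 + F2)
COP_x = (298*0.002 + 499*0.226) / (298 + 499)
Numerator = 113.3700
Denominator = 797
COP_x = 0.1422
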